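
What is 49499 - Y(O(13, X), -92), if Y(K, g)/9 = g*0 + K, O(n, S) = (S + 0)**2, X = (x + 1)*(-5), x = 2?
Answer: 47474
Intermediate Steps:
X = -15 (X = (2 + 1)*(-5) = 3*(-5) = -15)
O(n, S) = S**2
Y(K, g) = 9*K (Y(K, g) = 9*(g*0 + K) = 9*(0 + K) = 9*K)
49499 - Y(O(13, X), -92) = 49499 - 9*(-15)**2 = 49499 - 9*225 = 49499 - 1*2025 = 49499 - 2025 = 47474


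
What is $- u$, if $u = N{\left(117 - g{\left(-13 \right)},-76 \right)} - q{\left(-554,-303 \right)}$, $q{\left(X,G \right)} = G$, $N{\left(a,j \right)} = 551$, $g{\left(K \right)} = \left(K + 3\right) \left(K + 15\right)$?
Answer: $-854$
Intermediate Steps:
$g{\left(K \right)} = \left(3 + K\right) \left(15 + K\right)$
$u = 854$ ($u = 551 - -303 = 551 + 303 = 854$)
$- u = \left(-1\right) 854 = -854$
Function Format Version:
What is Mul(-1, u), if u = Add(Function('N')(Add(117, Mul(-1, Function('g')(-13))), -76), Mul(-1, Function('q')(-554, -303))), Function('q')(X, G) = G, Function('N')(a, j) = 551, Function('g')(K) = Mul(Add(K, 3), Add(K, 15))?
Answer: -854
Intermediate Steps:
Function('g')(K) = Mul(Add(3, K), Add(15, K))
u = 854 (u = Add(551, Mul(-1, -303)) = Add(551, 303) = 854)
Mul(-1, u) = Mul(-1, 854) = -854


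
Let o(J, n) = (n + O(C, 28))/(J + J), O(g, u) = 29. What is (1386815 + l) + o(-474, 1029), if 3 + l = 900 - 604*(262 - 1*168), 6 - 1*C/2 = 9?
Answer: 630863135/474 ≈ 1.3309e+6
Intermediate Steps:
C = -6 (C = 12 - 2*9 = 12 - 18 = -6)
o(J, n) = (29 + n)/(2*J) (o(J, n) = (n + 29)/(J + J) = (29 + n)/((2*J)) = (29 + n)*(1/(2*J)) = (29 + n)/(2*J))
l = -55879 (l = -3 + (900 - 604*(262 - 1*168)) = -3 + (900 - 604*(262 - 168)) = -3 + (900 - 604*94) = -3 + (900 - 56776) = -3 - 55876 = -55879)
(1386815 + l) + o(-474, 1029) = (1386815 - 55879) + (½)*(29 + 1029)/(-474) = 1330936 + (½)*(-1/474)*1058 = 1330936 - 529/474 = 630863135/474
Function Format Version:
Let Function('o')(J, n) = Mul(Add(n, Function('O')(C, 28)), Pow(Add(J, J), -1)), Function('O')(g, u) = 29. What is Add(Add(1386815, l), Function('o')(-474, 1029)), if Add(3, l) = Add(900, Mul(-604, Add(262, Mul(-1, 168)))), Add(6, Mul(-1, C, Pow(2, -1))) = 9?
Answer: Rational(630863135, 474) ≈ 1.3309e+6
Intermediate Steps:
C = -6 (C = Add(12, Mul(-2, 9)) = Add(12, -18) = -6)
Function('o')(J, n) = Mul(Rational(1, 2), Pow(J, -1), Add(29, n)) (Function('o')(J, n) = Mul(Add(n, 29), Pow(Add(J, J), -1)) = Mul(Add(29, n), Pow(Mul(2, J), -1)) = Mul(Add(29, n), Mul(Rational(1, 2), Pow(J, -1))) = Mul(Rational(1, 2), Pow(J, -1), Add(29, n)))
l = -55879 (l = Add(-3, Add(900, Mul(-604, Add(262, Mul(-1, 168))))) = Add(-3, Add(900, Mul(-604, Add(262, -168)))) = Add(-3, Add(900, Mul(-604, 94))) = Add(-3, Add(900, -56776)) = Add(-3, -55876) = -55879)
Add(Add(1386815, l), Function('o')(-474, 1029)) = Add(Add(1386815, -55879), Mul(Rational(1, 2), Pow(-474, -1), Add(29, 1029))) = Add(1330936, Mul(Rational(1, 2), Rational(-1, 474), 1058)) = Add(1330936, Rational(-529, 474)) = Rational(630863135, 474)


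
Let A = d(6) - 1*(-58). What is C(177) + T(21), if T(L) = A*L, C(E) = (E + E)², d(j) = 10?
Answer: 126744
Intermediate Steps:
C(E) = 4*E² (C(E) = (2*E)² = 4*E²)
A = 68 (A = 10 - 1*(-58) = 10 + 58 = 68)
T(L) = 68*L
C(177) + T(21) = 4*177² + 68*21 = 4*31329 + 1428 = 125316 + 1428 = 126744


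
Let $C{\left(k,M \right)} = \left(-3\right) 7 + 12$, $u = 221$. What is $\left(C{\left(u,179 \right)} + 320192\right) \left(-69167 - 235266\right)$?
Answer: $-97474271239$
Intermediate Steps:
$C{\left(k,M \right)} = -9$ ($C{\left(k,M \right)} = -21 + 12 = -9$)
$\left(C{\left(u,179 \right)} + 320192\right) \left(-69167 - 235266\right) = \left(-9 + 320192\right) \left(-69167 - 235266\right) = 320183 \left(-304433\right) = -97474271239$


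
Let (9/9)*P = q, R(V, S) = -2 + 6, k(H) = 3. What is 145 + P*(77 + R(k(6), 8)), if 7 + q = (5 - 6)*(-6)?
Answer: 64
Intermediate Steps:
q = -1 (q = -7 + (5 - 6)*(-6) = -7 - 1*(-6) = -7 + 6 = -1)
R(V, S) = 4
P = -1
145 + P*(77 + R(k(6), 8)) = 145 - (77 + 4) = 145 - 1*81 = 145 - 81 = 64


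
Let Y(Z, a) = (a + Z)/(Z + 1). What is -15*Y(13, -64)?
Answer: 765/14 ≈ 54.643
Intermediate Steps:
Y(Z, a) = (Z + a)/(1 + Z)
-15*Y(13, -64) = -15*(13 - 64)/(1 + 13) = -15*(-51)/14 = -15*(-51/14) = 765/14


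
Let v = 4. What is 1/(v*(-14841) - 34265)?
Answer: -1/93629 ≈ -1.0680e-5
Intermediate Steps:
1/(v*(-14841) - 34265) = 1/(4*(-14841) - 34265) = 1/(-59364 - 34265) = 1/(-93629) = -1/93629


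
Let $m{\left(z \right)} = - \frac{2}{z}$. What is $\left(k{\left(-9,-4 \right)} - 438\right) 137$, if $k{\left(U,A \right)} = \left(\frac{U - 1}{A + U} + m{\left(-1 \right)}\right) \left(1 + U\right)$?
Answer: $- \frac{819534}{13} \approx -63041.0$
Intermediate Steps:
$k{\left(U,A \right)} = \left(1 + U\right) \left(2 + \frac{-1 + U}{A + U}\right)$ ($k{\left(U,A \right)} = \left(\frac{U - 1}{A + U} - \frac{2}{-1}\right) \left(1 + U\right) = \left(\frac{-1 + U}{A + U} - -2\right) \left(1 + U\right) = \left(\frac{-1 + U}{A + U} + 2\right) \left(1 + U\right) = \left(2 + \frac{-1 + U}{A + U}\right) \left(1 + U\right) = \left(1 + U\right) \left(2 + \frac{-1 + U}{A + U}\right)$)
$\left(k{\left(-9,-4 \right)} - 438\right) 137 = \left(\frac{-1 + 2 \left(-4\right) + 2 \left(-9\right) + 3 \left(-9\right)^{2} + 2 \left(-4\right) \left(-9\right)}{-4 - 9} - 438\right) 137 = \left(\frac{-1 - 8 - 18 + 3 \cdot 81 + 72}{-13} - 438\right) 137 = \left(- \frac{-1 - 8 - 18 + 243 + 72}{13} - 438\right) 137 = \left(\left(- \frac{1}{13}\right) 288 - 438\right) 137 = \left(- \frac{288}{13} - 438\right) 137 = \left(- \frac{5982}{13}\right) 137 = - \frac{819534}{13}$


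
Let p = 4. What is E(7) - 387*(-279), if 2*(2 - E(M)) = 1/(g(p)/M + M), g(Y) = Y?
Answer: 11445343/106 ≈ 1.0797e+5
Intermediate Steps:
E(M) = 2 - 1/(2*(M + 4/M)) (E(M) = 2 - 1/(2*(4/M + M)) = 2 - 1/(2*(M + 4/M)))
E(7) - 387*(-279) = (16 - 1*7 + 4*7²)/(2*(4 + 7²)) - 387*(-279) = (16 - 7 + 4*49)/(2*(4 + 49)) + 107973 = (½)*(16 - 7 + 196)/53 + 107973 = (½)*(1/53)*205 + 107973 = 205/106 + 107973 = 11445343/106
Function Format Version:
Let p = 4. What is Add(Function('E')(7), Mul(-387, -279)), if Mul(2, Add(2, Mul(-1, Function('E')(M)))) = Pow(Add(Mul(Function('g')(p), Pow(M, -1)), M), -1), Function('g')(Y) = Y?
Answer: Rational(11445343, 106) ≈ 1.0797e+5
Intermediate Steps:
Function('E')(M) = Add(2, Mul(Rational(-1, 2), Pow(Add(M, Mul(4, Pow(M, -1))), -1))) (Function('E')(M) = Add(2, Mul(Rational(-1, 2), Pow(Add(Mul(4, Pow(M, -1)), M), -1))) = Add(2, Mul(Rational(-1, 2), Pow(Add(M, Mul(4, Pow(M, -1))), -1))))
Add(Function('E')(7), Mul(-387, -279)) = Add(Mul(Rational(1, 2), Pow(Add(4, Pow(7, 2)), -1), Add(16, Mul(-1, 7), Mul(4, Pow(7, 2)))), Mul(-387, -279)) = Add(Mul(Rational(1, 2), Pow(Add(4, 49), -1), Add(16, -7, Mul(4, 49))), 107973) = Add(Mul(Rational(1, 2), Pow(53, -1), Add(16, -7, 196)), 107973) = Add(Mul(Rational(1, 2), Rational(1, 53), 205), 107973) = Add(Rational(205, 106), 107973) = Rational(11445343, 106)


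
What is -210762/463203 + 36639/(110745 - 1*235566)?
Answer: -7743571/10344867 ≈ -0.74854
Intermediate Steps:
-210762/463203 + 36639/(110745 - 1*235566) = -210762*1/463203 + 36639/(110745 - 235566) = -23418/51467 + 36639/(-124821) = -23418/51467 + 36639*(-1/124821) = -23418/51467 - 59/201 = -7743571/10344867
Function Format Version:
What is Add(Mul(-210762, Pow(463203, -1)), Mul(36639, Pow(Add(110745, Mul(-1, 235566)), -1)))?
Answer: Rational(-7743571, 10344867) ≈ -0.74854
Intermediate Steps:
Add(Mul(-210762, Pow(463203, -1)), Mul(36639, Pow(Add(110745, Mul(-1, 235566)), -1))) = Add(Mul(-210762, Rational(1, 463203)), Mul(36639, Pow(Add(110745, -235566), -1))) = Add(Rational(-23418, 51467), Mul(36639, Pow(-124821, -1))) = Add(Rational(-23418, 51467), Mul(36639, Rational(-1, 124821))) = Add(Rational(-23418, 51467), Rational(-59, 201)) = Rational(-7743571, 10344867)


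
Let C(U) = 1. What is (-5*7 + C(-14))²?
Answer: 1156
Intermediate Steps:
(-5*7 + C(-14))² = (-5*7 + 1)² = (-35 + 1)² = (-34)² = 1156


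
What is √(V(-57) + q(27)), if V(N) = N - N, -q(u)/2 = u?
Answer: 3*I*√6 ≈ 7.3485*I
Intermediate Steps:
q(u) = -2*u
V(N) = 0
√(V(-57) + q(27)) = √(0 - 2*27) = √(0 - 54) = √(-54) = 3*I*√6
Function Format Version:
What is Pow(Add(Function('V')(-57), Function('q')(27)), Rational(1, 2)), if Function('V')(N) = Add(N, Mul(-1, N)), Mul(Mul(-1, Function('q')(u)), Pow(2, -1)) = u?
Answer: Mul(3, I, Pow(6, Rational(1, 2))) ≈ Mul(7.3485, I)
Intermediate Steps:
Function('q')(u) = Mul(-2, u)
Function('V')(N) = 0
Pow(Add(Function('V')(-57), Function('q')(27)), Rational(1, 2)) = Pow(Add(0, Mul(-2, 27)), Rational(1, 2)) = Pow(Add(0, -54), Rational(1, 2)) = Pow(-54, Rational(1, 2)) = Mul(3, I, Pow(6, Rational(1, 2)))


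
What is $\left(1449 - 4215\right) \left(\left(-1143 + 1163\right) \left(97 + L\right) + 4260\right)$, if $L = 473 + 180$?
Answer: $-53273160$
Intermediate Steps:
$L = 653$
$\left(1449 - 4215\right) \left(\left(-1143 + 1163\right) \left(97 + L\right) + 4260\right) = \left(1449 - 4215\right) \left(\left(-1143 + 1163\right) \left(97 + 653\right) + 4260\right) = - 2766 \left(20 \cdot 750 + 4260\right) = - 2766 \left(15000 + 4260\right) = \left(-2766\right) 19260 = -53273160$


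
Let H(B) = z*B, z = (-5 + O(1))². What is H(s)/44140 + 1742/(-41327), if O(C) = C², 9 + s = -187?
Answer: -3971026/35080265 ≈ -0.11320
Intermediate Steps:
s = -196 (s = -9 - 187 = -196)
z = 16 (z = (-5 + 1²)² = (-5 + 1)² = (-4)² = 16)
H(B) = 16*B
H(s)/44140 + 1742/(-41327) = (16*(-196))/44140 + 1742/(-41327) = -3136*1/44140 + 1742*(-1/41327) = -784/11035 - 134/3179 = -3971026/35080265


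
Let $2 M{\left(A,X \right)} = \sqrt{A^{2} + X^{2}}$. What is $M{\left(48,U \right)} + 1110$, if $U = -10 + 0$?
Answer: $1110 + \sqrt{601} \approx 1134.5$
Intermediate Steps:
$U = -10$
$M{\left(A,X \right)} = \frac{\sqrt{A^{2} + X^{2}}}{2}$
$M{\left(48,U \right)} + 1110 = \frac{\sqrt{48^{2} + \left(-10\right)^{2}}}{2} + 1110 = \frac{\sqrt{2304 + 100}}{2} + 1110 = \frac{\sqrt{2404}}{2} + 1110 = \frac{2 \sqrt{601}}{2} + 1110 = \sqrt{601} + 1110 = 1110 + \sqrt{601}$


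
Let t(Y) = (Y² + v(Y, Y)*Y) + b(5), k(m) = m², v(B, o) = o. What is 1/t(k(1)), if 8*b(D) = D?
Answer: 8/21 ≈ 0.38095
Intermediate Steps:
b(D) = D/8
t(Y) = 5/8 + 2*Y² (t(Y) = (Y² + Y*Y) + (⅛)*5 = (Y² + Y²) + 5/8 = 2*Y² + 5/8 = 5/8 + 2*Y²)
1/t(k(1)) = 1/(5/8 + 2*(1²)²) = 1/(5/8 + 2*1²) = 1/(5/8 + 2*1) = 1/(5/8 + 2) = 1/(21/8) = 8/21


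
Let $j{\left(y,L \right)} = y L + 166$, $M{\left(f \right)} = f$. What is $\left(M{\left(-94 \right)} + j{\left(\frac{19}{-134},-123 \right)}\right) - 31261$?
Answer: $- \frac{4176989}{134} \approx -31172.0$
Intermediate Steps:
$j{\left(y,L \right)} = 166 + L y$ ($j{\left(y,L \right)} = L y + 166 = 166 + L y$)
$\left(M{\left(-94 \right)} + j{\left(\frac{19}{-134},-123 \right)}\right) - 31261 = \left(-94 + \left(166 - 123 \frac{19}{-134}\right)\right) - 31261 = \left(-94 + \left(166 - 123 \cdot 19 \left(- \frac{1}{134}\right)\right)\right) - 31261 = \left(-94 + \left(166 - - \frac{2337}{134}\right)\right) - 31261 = \left(-94 + \left(166 + \frac{2337}{134}\right)\right) - 31261 = \left(-94 + \frac{24581}{134}\right) - 31261 = \frac{11985}{134} - 31261 = - \frac{4176989}{134}$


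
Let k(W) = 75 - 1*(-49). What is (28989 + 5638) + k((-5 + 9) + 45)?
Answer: 34751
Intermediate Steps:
k(W) = 124 (k(W) = 75 + 49 = 124)
(28989 + 5638) + k((-5 + 9) + 45) = (28989 + 5638) + 124 = 34627 + 124 = 34751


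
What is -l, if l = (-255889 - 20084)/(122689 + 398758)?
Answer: 275973/521447 ≈ 0.52924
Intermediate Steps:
l = -275973/521447 ≈ -0.52924
-l = -1*(-275973/521447) = 275973/521447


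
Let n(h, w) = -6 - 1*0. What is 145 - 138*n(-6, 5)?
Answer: 973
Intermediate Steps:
n(h, w) = -6 (n(h, w) = -6 + 0 = -6)
145 - 138*n(-6, 5) = 145 - 138*(-6) = 145 + 828 = 973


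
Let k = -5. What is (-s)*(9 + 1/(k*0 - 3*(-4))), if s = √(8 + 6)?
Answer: -109*√14/12 ≈ -33.987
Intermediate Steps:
s = √14 ≈ 3.7417
(-s)*(9 + 1/(k*0 - 3*(-4))) = (-√14)*(9 + 1/(-5*0 - 3*(-4))) = (-√14)*(9 + 1/(0 + 12)) = (-√14)*(9 + 1/12) = -√14*(109/12) = -109*√14/12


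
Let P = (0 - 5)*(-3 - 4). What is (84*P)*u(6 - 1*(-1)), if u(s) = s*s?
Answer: 144060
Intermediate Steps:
P = 35 (P = -5*(-7) = 35)
u(s) = s**2
(84*P)*u(6 - 1*(-1)) = (84*35)*(6 - 1*(-1))**2 = 2940*(6 + 1)**2 = 2940*7**2 = 2940*49 = 144060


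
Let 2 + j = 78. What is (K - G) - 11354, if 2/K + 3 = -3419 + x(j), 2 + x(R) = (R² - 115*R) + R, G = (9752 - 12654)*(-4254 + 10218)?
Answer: 54586725143/3156 ≈ 1.7296e+7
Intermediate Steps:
j = 76 (j = -2 + 78 = 76)
G = -17307528 (G = -2902*5964 = -17307528)
x(R) = -2 + R² - 114*R (x(R) = -2 + ((R² - 115*R) + R) = -2 + (R² - 114*R) = -2 + R² - 114*R)
K = -1/3156 (K = 2/(-3 + (-3419 + (-2 + 76² - 114*76))) = 2/(-3 + (-3419 + (-2 + 5776 - 8664))) = 2/(-3 + (-3419 - 2890)) = 2/(-3 - 6309) = 2/(-6312) = 2*(-1/6312) = -1/3156 ≈ -0.00031686)
(K - G) - 11354 = (-1/3156 - 1*(-17307528)) - 11354 = (-1/3156 + 17307528) - 11354 = 54622558367/3156 - 11354 = 54586725143/3156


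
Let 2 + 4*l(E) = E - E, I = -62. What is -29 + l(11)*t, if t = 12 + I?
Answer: -4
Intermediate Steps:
l(E) = -1/2 (l(E) = -1/2 + (E - E)/4 = -1/2 + (1/4)*0 = -1/2 + 0 = -1/2)
t = -50 (t = 12 - 62 = -50)
-29 + l(11)*t = -29 - 1/2*(-50) = -29 + 25 = -4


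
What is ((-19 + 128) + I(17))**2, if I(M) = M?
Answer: 15876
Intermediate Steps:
((-19 + 128) + I(17))**2 = ((-19 + 128) + 17)**2 = (109 + 17)**2 = 126**2 = 15876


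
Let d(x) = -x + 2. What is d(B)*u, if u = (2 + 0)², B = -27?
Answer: 116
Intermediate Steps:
u = 4 (u = 2² = 4)
d(x) = 2 - x
d(B)*u = (2 - 1*(-27))*4 = (2 + 27)*4 = 29*4 = 116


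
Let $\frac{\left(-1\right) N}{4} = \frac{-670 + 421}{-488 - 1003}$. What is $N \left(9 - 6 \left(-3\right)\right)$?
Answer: $- \frac{8964}{497} \approx -18.036$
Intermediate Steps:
$N = - \frac{332}{497}$ ($N = - 4 \frac{-670 + 421}{-488 - 1003} = - 4 \left(- \frac{249}{-1491}\right) = - 4 \left(\left(-249\right) \left(- \frac{1}{1491}\right)\right) = \left(-4\right) \frac{83}{497} = - \frac{332}{497} \approx -0.66801$)
$N \left(9 - 6 \left(-3\right)\right) = - \frac{332 \left(9 - 6 \left(-3\right)\right)}{497} = - \frac{332 \left(9 - -18\right)}{497} = - \frac{332 \left(9 + 18\right)}{497} = \left(- \frac{332}{497}\right) 27 = - \frac{8964}{497}$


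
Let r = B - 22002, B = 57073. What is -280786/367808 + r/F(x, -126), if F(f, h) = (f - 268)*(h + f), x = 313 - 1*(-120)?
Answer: -661910231/9315657120 ≈ -0.071054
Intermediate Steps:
x = 433 (x = 313 + 120 = 433)
F(f, h) = (-268 + f)*(f + h)
r = 35071 (r = 57073 - 22002 = 35071)
-280786/367808 + r/F(x, -126) = -280786/367808 + 35071/(433**2 - 268*433 - 268*(-126) + 433*(-126)) = -280786*1/367808 + 35071/(187489 - 116044 + 33768 - 54558) = -140393/183904 + 35071/50655 = -661910231/9315657120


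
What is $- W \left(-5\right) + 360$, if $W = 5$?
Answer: $385$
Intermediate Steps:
$- W \left(-5\right) + 360 = \left(-1\right) 5 \left(-5\right) + 360 = \left(-5\right) \left(-5\right) + 360 = 25 + 360 = 385$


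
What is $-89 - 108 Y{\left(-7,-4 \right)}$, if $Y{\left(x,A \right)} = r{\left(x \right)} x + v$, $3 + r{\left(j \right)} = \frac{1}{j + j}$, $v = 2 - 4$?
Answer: $-2195$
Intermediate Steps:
$v = -2$
$r{\left(j \right)} = -3 + \frac{1}{2 j}$ ($r{\left(j \right)} = -3 + \frac{1}{j + j} = -3 + \frac{1}{2 j}$)
$Y{\left(x,A \right)} = -2 + x \left(-3 + \frac{1}{2 x}\right)$ ($Y{\left(x,A \right)} = \left(-3 + \frac{1}{2 x}\right) x - 2 = x \left(-3 + \frac{1}{2 x}\right) - 2 = -2 + x \left(-3 + \frac{1}{2 x}\right)$)
$-89 - 108 Y{\left(-7,-4 \right)} = -89 - 108 \left(- \frac{3}{2} - -21\right) = -89 - 108 \left(- \frac{3}{2} + 21\right) = -89 - 2106 = -2195$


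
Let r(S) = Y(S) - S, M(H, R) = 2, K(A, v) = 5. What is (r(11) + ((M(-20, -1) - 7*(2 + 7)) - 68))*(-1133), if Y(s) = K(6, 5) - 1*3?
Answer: 156354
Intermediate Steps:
Y(s) = 2 (Y(s) = 5 - 1*3 = 5 - 3 = 2)
r(S) = 2 - S
(r(11) + ((M(-20, -1) - 7*(2 + 7)) - 68))*(-1133) = ((2 - 1*11) + ((2 - 7*(2 + 7)) - 68))*(-1133) = ((2 - 11) + ((2 - 7*9) - 68))*(-1133) = (-9 + ((2 - 63) - 68))*(-1133) = (-9 + (-61 - 68))*(-1133) = (-9 - 129)*(-1133) = -138*(-1133) = 156354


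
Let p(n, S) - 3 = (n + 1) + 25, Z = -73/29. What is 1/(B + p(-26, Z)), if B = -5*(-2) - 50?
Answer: -1/37 ≈ -0.027027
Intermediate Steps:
Z = -73/29 (Z = -73*1/29 = -73/29 ≈ -2.5172)
p(n, S) = 29 + n (p(n, S) = 3 + ((n + 1) + 25) = 3 + ((1 + n) + 25) = 3 + (26 + n) = 29 + n)
B = -40 (B = 10 - 50 = -40)
1/(B + p(-26, Z)) = 1/(-40 + (29 - 26)) = 1/(-40 + 3) = 1/(-37) = -1/37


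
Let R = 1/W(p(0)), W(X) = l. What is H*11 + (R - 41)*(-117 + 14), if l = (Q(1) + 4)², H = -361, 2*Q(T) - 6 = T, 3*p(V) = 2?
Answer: 56288/225 ≈ 250.17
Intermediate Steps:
p(V) = ⅔ (p(V) = (⅓)*2 = ⅔)
Q(T) = 3 + T/2
l = 225/4 (l = ((3 + (½)*1) + 4)² = ((3 + ½) + 4)² = (7/2 + 4)² = (15/2)² = 225/4 ≈ 56.250)
W(X) = 225/4
R = 4/225 (R = 1/(225/4) = 4/225 ≈ 0.017778)
H*11 + (R - 41)*(-117 + 14) = -361*11 + (4/225 - 41)*(-117 + 14) = -3971 - 9221/225*(-103) = -3971 + 949763/225 = 56288/225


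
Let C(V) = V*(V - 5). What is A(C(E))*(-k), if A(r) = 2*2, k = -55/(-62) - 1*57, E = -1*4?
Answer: 6958/31 ≈ 224.45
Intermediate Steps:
E = -4
C(V) = V*(-5 + V)
k = -3479/62 (k = -55*(-1/62) - 57 = 55/62 - 57 = -3479/62 ≈ -56.113)
A(r) = 4
A(C(E))*(-k) = 4*(-1*(-3479/62)) = 4*(3479/62) = 6958/31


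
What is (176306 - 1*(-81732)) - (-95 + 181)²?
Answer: 250642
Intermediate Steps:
(176306 - 1*(-81732)) - (-95 + 181)² = (176306 + 81732) - 1*86² = 258038 - 1*7396 = 258038 - 7396 = 250642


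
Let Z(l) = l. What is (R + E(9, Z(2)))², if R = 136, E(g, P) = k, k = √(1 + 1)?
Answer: (136 + √2)² ≈ 18883.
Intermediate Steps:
k = √2 ≈ 1.4142
E(g, P) = √2
(R + E(9, Z(2)))² = (136 + √2)²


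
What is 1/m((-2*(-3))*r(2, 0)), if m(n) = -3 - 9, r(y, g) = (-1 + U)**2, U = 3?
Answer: -1/12 ≈ -0.083333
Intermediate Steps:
r(y, g) = 4 (r(y, g) = (-1 + 3)**2 = 2**2 = 4)
m(n) = -12
1/m((-2*(-3))*r(2, 0)) = 1/(-12) = -1/12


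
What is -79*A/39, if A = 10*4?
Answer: -3160/39 ≈ -81.026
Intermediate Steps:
A = 40
-79*A/39 = -79*40/39 = -3160*1/39 = -3160/39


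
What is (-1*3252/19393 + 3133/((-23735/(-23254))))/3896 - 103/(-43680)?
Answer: 1547390546387683/1958284651683360 ≈ 0.79018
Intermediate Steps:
(-1*3252/19393 + 3133/((-23735/(-23254))))/3896 - 103/(-43680) = (-3252*1/19393 + 3133/((-23735*(-1/23254))))*(1/3896) - 103*(-1/43680) = (-3252/19393 + 3133/(23735/23254))*(1/3896) + 103/43680 = (-3252/19393 + 3133*(23254/23735))*(1/3896) + 103/43680 = (-3252/19393 + 72854782/23735)*(1/3896) + 103/43680 = (1412795601106/460292855)*(1/3896) + 103/43680 = 706397800553/896650481540 + 103/43680 = 1547390546387683/1958284651683360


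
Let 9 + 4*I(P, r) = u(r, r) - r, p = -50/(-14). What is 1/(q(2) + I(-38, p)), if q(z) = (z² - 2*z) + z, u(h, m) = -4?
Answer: -7/15 ≈ -0.46667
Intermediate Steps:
p = 25/7 (p = -50*(-1/14) = 25/7 ≈ 3.5714)
q(z) = z² - z
I(P, r) = -13/4 - r/4 (I(P, r) = -9/4 + (-4 - r)/4 = -9/4 + (-1 - r/4) = -13/4 - r/4)
1/(q(2) + I(-38, p)) = 1/(2*(-1 + 2) + (-13/4 - ¼*25/7)) = 1/(2*1 + (-13/4 - 25/28)) = 1/(2 - 29/7) = 1/(-15/7) = -7/15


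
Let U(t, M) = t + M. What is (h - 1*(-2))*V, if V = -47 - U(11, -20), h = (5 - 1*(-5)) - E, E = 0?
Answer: -456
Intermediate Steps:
U(t, M) = M + t
h = 10 (h = (5 - 1*(-5)) - 1*0 = (5 + 5) + 0 = 10 + 0 = 10)
V = -38 (V = -47 - (-20 + 11) = -47 - 1*(-9) = -47 + 9 = -38)
(h - 1*(-2))*V = (10 - 1*(-2))*(-38) = (10 + 2)*(-38) = 12*(-38) = -456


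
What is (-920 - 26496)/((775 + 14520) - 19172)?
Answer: 27416/3877 ≈ 7.0714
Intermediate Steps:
(-920 - 26496)/((775 + 14520) - 19172) = -27416/(15295 - 19172) = -27416/(-3877) = -27416*(-1/3877) = 27416/3877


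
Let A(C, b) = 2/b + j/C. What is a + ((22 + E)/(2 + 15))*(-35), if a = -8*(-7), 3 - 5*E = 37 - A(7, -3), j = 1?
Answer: 1271/51 ≈ 24.922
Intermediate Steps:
A(C, b) = 1/C + 2/b (A(C, b) = 2/b + 1/C = 1/C + 2/b)
E = -145/21 (E = 3/5 - (37 - (1/7 + 2/(-3)))/5 = 3/5 - (37 - (1/7 + 2*(-1/3)))/5 = 3/5 - (37 - (1/7 - 2/3))/5 = 3/5 - (37 - 1*(-11/21))/5 = 3/5 - (37 + 11/21)/5 = 3/5 - 1/5*788/21 = 3/5 - 788/105 = -145/21 ≈ -6.9048)
a = 56
a + ((22 + E)/(2 + 15))*(-35) = 56 + ((22 - 145/21)/(2 + 15))*(-35) = 56 + ((317/21)/17)*(-35) = 56 + ((317/21)*(1/17))*(-35) = 56 + (317/357)*(-35) = 56 - 1585/51 = 1271/51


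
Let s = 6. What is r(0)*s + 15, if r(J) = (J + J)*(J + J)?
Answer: 15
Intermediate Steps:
r(J) = 4*J² (r(J) = (2*J)*(2*J) = 4*J²)
r(0)*s + 15 = (4*0²)*6 + 15 = (4*0)*6 + 15 = 0*6 + 15 = 0 + 15 = 15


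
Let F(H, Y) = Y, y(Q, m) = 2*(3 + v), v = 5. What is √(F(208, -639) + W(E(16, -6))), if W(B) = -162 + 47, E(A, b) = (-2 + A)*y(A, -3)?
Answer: I*√754 ≈ 27.459*I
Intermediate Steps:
y(Q, m) = 16 (y(Q, m) = 2*(3 + 5) = 2*8 = 16)
E(A, b) = -32 + 16*A (E(A, b) = (-2 + A)*16 = -32 + 16*A)
W(B) = -115
√(F(208, -639) + W(E(16, -6))) = √(-639 - 115) = √(-754) = I*√754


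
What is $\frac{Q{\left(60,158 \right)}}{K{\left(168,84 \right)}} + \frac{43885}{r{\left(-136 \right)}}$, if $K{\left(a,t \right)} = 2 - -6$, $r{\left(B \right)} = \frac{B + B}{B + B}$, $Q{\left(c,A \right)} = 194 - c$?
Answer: $\frac{175607}{4} \approx 43902.0$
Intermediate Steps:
$r{\left(B \right)} = 1$ ($r{\left(B \right)} = \frac{2 B}{2 B} = 2 B \frac{1}{2 B} = 1$)
$K{\left(a,t \right)} = 8$ ($K{\left(a,t \right)} = 2 + 6 = 8$)
$\frac{Q{\left(60,158 \right)}}{K{\left(168,84 \right)}} + \frac{43885}{r{\left(-136 \right)}} = \frac{194 - 60}{8} + \frac{43885}{1} = \left(194 - 60\right) \frac{1}{8} + 43885 \cdot 1 = 134 \cdot \frac{1}{8} + 43885 = \frac{67}{4} + 43885 = \frac{175607}{4}$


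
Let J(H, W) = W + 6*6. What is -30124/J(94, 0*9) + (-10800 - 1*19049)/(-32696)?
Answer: -245964935/294264 ≈ -835.87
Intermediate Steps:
J(H, W) = 36 + W (J(H, W) = W + 36 = 36 + W)
-30124/J(94, 0*9) + (-10800 - 1*19049)/(-32696) = -30124/(36 + 0*9) + (-10800 - 1*19049)/(-32696) = -30124/(36 + 0) + (-10800 - 19049)*(-1/32696) = -30124/36 - 29849*(-1/32696) = -30124*1/36 + 29849/32696 = -7531/9 + 29849/32696 = -245964935/294264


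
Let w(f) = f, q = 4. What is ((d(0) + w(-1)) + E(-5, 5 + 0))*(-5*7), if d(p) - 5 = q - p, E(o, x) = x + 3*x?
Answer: -980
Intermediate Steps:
E(o, x) = 4*x
d(p) = 9 - p (d(p) = 5 + (4 - p) = 9 - p)
((d(0) + w(-1)) + E(-5, 5 + 0))*(-5*7) = (((9 - 1*0) - 1) + 4*(5 + 0))*(-5*7) = (((9 + 0) - 1) + 4*5)*(-35) = ((9 - 1) + 20)*(-35) = (8 + 20)*(-35) = 28*(-35) = -980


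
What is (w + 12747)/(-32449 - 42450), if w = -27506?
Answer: 14759/74899 ≈ 0.19705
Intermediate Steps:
(w + 12747)/(-32449 - 42450) = (-27506 + 12747)/(-32449 - 42450) = -14759/(-74899) = -14759*(-1/74899) = 14759/74899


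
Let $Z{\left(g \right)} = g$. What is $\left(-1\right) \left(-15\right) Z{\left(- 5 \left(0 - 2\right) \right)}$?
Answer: $150$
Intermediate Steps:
$\left(-1\right) \left(-15\right) Z{\left(- 5 \left(0 - 2\right) \right)} = \left(-1\right) \left(-15\right) \left(- 5 \left(0 - 2\right)\right) = 15 \left(\left(-5\right) \left(-2\right)\right) = 15 \cdot 10 = 150$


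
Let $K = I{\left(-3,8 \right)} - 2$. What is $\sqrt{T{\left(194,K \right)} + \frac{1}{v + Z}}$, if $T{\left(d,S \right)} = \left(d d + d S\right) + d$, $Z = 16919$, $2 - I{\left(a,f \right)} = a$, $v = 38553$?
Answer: $\frac{\sqrt{7387450542155}}{13868} \approx 195.99$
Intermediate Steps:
$I{\left(a,f \right)} = 2 - a$
$K = 3$ ($K = \left(2 - -3\right) - 2 = \left(2 + 3\right) - 2 = 5 - 2 = 3$)
$T{\left(d,S \right)} = d + d^{2} + S d$ ($T{\left(d,S \right)} = \left(d^{2} + S d\right) + d = d + d^{2} + S d$)
$\sqrt{T{\left(194,K \right)} + \frac{1}{v + Z}} = \sqrt{194 \left(1 + 3 + 194\right) + \frac{1}{38553 + 16919}} = \sqrt{194 \cdot 198 + \frac{1}{55472}} = \sqrt{38412 + \frac{1}{55472}} = \sqrt{\frac{2130790465}{55472}} = \frac{\sqrt{7387450542155}}{13868}$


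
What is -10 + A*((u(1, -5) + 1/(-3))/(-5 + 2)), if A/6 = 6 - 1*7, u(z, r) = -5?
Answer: -62/3 ≈ -20.667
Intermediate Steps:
A = -6 (A = 6*(6 - 1*7) = 6*(6 - 7) = 6*(-1) = -6)
-10 + A*((u(1, -5) + 1/(-3))/(-5 + 2)) = -10 - 6*(-5 + 1/(-3))/(-5 + 2) = -10 - 6*(-5 - 1/3)/(-3) = -10 - (-32)*(-1)/3 = -10 - 6*16/9 = -10 - 32/3 = -62/3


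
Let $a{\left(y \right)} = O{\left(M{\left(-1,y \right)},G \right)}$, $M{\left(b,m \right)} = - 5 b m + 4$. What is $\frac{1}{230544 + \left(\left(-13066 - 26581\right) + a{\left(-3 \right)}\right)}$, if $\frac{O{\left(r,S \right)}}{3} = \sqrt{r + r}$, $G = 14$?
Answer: $\frac{190897}{36441664807} - \frac{3 i \sqrt{22}}{36441664807} \approx 5.2384 \cdot 10^{-6} - 3.8613 \cdot 10^{-10} i$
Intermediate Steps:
$M{\left(b,m \right)} = 4 - 5 b m$ ($M{\left(b,m \right)} = - 5 b m + 4 = 4 - 5 b m$)
$O{\left(r,S \right)} = 3 \sqrt{2} \sqrt{r}$ ($O{\left(r,S \right)} = 3 \sqrt{r + r} = 3 \sqrt{2 r} = 3 \sqrt{2} \sqrt{r}$)
$a{\left(y \right)} = 3 \sqrt{2} \sqrt{4 + 5 y}$ ($a{\left(y \right)} = 3 \sqrt{2} \sqrt{4 - - 5 y} = 3 \sqrt{2} \sqrt{4 + 5 y}$)
$\frac{1}{230544 + \left(\left(-13066 - 26581\right) + a{\left(-3 \right)}\right)} = \frac{1}{230544 + \left(\left(-13066 - 26581\right) + 3 \sqrt{8 + 10 \left(-3\right)}\right)} = \frac{1}{230544 - \left(39647 - 3 \sqrt{8 - 30}\right)} = \frac{1}{230544 - \left(39647 - 3 \sqrt{-22}\right)} = \frac{1}{230544 - \left(39647 - 3 i \sqrt{22}\right)} = \frac{1}{190897 + 3 i \sqrt{22}}$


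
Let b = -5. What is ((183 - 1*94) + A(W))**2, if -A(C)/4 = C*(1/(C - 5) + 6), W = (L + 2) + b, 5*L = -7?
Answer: 2051274681/55225 ≈ 37144.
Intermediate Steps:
L = -7/5 (L = (1/5)*(-7) = -7/5 ≈ -1.4000)
W = -22/5 (W = (-7/5 + 2) - 5 = 3/5 - 5 = -22/5 ≈ -4.4000)
A(C) = -4*C*(6 + 1/(-5 + C)) (A(C) = -4*C*(1/(C - 5) + 6) = -4*C*(1/(-5 + C) + 6) = -4*C*(6 + 1/(-5 + C)))
((183 - 1*94) + A(W))**2 = ((183 - 1*94) + 4*(-22/5)*(29 - 6*(-22/5))/(-5 - 22/5))**2 = ((183 - 94) + 4*(-22/5)*(29 + 132/5)/(-47/5))**2 = (89 + 4*(-22/5)*(-5/47)*(277/5))**2 = (89 + 24376/235)**2 = (45291/235)**2 = 2051274681/55225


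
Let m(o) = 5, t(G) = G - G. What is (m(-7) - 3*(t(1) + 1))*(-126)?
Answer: -252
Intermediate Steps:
t(G) = 0
(m(-7) - 3*(t(1) + 1))*(-126) = (5 - 3*(0 + 1))*(-126) = (5 - 3*1)*(-126) = (5 - 3)*(-126) = 2*(-126) = -252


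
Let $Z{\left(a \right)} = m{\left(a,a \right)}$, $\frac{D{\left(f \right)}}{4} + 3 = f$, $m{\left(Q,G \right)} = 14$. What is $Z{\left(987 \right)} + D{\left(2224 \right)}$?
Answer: $8898$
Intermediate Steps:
$D{\left(f \right)} = -12 + 4 f$
$Z{\left(a \right)} = 14$
$Z{\left(987 \right)} + D{\left(2224 \right)} = 14 + \left(-12 + 4 \cdot 2224\right) = 14 + \left(-12 + 8896\right) = 14 + 8884 = 8898$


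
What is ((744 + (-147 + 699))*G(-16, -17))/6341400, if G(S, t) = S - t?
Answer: 18/88075 ≈ 0.00020437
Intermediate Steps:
((744 + (-147 + 699))*G(-16, -17))/6341400 = ((744 + (-147 + 699))*(-16 - 1*(-17)))/6341400 = ((744 + 552)*(-16 + 17))*(1/6341400) = (1296*1)*(1/6341400) = 1296*(1/6341400) = 18/88075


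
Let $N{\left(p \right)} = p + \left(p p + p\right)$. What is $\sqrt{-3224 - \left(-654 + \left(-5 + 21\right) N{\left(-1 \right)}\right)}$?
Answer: $i \sqrt{2554} \approx 50.537 i$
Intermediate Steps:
$N{\left(p \right)} = p^{2} + 2 p$ ($N{\left(p \right)} = p + \left(p^{2} + p\right) = p + \left(p + p^{2}\right) = p^{2} + 2 p$)
$\sqrt{-3224 - \left(-654 + \left(-5 + 21\right) N{\left(-1 \right)}\right)} = \sqrt{-3224 + \left(\left(\left(333 + 530\right) - 209\right) - \left(-5 + 21\right) \left(- (2 - 1)\right)\right)} = \sqrt{-3224 + \left(\left(863 - 209\right) - 16 \left(\left(-1\right) 1\right)\right)} = \sqrt{-3224 + \left(654 - 16 \left(-1\right)\right)} = \sqrt{-3224 + \left(654 - -16\right)} = \sqrt{-3224 + \left(654 + 16\right)} = \sqrt{-3224 + 670} = \sqrt{-2554} = i \sqrt{2554}$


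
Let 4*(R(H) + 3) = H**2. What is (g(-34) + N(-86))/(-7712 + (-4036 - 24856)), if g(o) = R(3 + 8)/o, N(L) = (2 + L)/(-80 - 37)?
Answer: 443/194147616 ≈ 2.2818e-6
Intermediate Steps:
R(H) = -3 + H**2/4
N(L) = -2/117 - L/117 (N(L) = (2 + L)/(-117) = (2 + L)*(-1/117) = -2/117 - L/117)
g(o) = 109/(4*o) (g(o) = (-3 + (3 + 8)**2/4)/o = (-3 + (1/4)*11**2)/o = (-3 + (1/4)*121)/o = (-3 + 121/4)/o = 109/(4*o))
(g(-34) + N(-86))/(-7712 + (-4036 - 24856)) = ((109/4)/(-34) + (-2/117 - 1/117*(-86)))/(-7712 + (-4036 - 24856)) = ((109/4)*(-1/34) + (-2/117 + 86/117))/(-7712 - 28892) = (-109/136 + 28/39)/(-36604) = -443/5304*(-1/36604) = 443/194147616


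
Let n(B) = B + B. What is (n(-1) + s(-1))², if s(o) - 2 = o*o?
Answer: 1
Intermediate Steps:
s(o) = 2 + o² (s(o) = 2 + o*o = 2 + o²)
n(B) = 2*B
(n(-1) + s(-1))² = (2*(-1) + (2 + (-1)²))² = (-2 + (2 + 1))² = (-2 + 3)² = 1² = 1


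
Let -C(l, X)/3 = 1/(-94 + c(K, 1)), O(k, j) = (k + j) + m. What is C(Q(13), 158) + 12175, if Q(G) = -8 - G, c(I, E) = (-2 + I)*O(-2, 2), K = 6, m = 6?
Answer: 852253/70 ≈ 12175.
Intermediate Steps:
O(k, j) = 6 + j + k (O(k, j) = (k + j) + 6 = (j + k) + 6 = 6 + j + k)
c(I, E) = -12 + 6*I (c(I, E) = (-2 + I)*(6 + 2 - 2) = (-2 + I)*6 = -12 + 6*I)
C(l, X) = 3/70 (C(l, X) = -3/(-94 + (-12 + 6*6)) = -3/(-94 + (-12 + 36)) = -3/(-94 + 24) = -3/(-70) = -3*(-1/70) = 3/70)
C(Q(13), 158) + 12175 = 3/70 + 12175 = 852253/70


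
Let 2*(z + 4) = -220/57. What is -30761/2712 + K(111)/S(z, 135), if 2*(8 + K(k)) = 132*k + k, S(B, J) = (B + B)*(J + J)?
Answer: -187620079/13749840 ≈ -13.645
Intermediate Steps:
z = -338/57 (z = -4 + (-220/57)/2 = -4 + (-220*1/57)/2 = -4 + (½)*(-220/57) = -4 - 110/57 = -338/57 ≈ -5.9298)
S(B, J) = 4*B*J (S(B, J) = (2*B)*(2*J) = 4*B*J)
K(k) = -8 + 133*k/2 (K(k) = -8 + (132*k + k)/2 = -8 + (133*k)/2 = -8 + 133*k/2)
-30761/2712 + K(111)/S(z, 135) = -30761/2712 + (-8 + (133/2)*111)/((4*(-338/57)*135)) = -30761*1/2712 + (-8 + 14763/2)/(-60840/19) = -30761/2712 + (14747/2)*(-19/60840) = -30761/2712 - 280193/121680 = -187620079/13749840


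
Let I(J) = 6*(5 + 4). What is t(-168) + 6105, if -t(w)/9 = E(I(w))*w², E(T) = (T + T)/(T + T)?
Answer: -247911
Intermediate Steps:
I(J) = 54 (I(J) = 6*9 = 54)
E(T) = 1 (E(T) = (2*T)/((2*T)) = (2*T)*(1/(2*T)) = 1)
t(w) = -9*w²
t(-168) + 6105 = -9*(-168)² + 6105 = -9*28224 + 6105 = -254016 + 6105 = -247911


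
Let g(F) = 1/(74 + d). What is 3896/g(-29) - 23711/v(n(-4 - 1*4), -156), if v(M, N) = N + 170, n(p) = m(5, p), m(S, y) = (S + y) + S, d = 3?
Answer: 4176177/14 ≈ 2.9830e+5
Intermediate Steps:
g(F) = 1/77 (g(F) = 1/(74 + 3) = 1/77)
m(S, y) = y + 2*S
n(p) = 10 + p (n(p) = p + 2*5 = p + 10 = 10 + p)
v(M, N) = 170 + N
3896/g(-29) - 23711/v(n(-4 - 1*4), -156) = 3896/(1/77) - 23711/(170 - 156) = 3896*77 - 23711/14 = 299992 - 23711*1/14 = 299992 - 23711/14 = 4176177/14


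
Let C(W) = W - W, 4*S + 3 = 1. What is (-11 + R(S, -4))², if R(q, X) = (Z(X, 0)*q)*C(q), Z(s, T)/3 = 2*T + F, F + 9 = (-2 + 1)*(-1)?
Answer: 121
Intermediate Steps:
S = -½ (S = -¾ + (¼)*1 = -¾ + ¼ = -½ ≈ -0.50000)
F = -8 (F = -9 + (-2 + 1)*(-1) = -9 - 1*(-1) = -9 + 1 = -8)
Z(s, T) = -24 + 6*T (Z(s, T) = 3*(2*T - 8) = 3*(-8 + 2*T) = -24 + 6*T)
C(W) = 0
R(q, X) = 0 (R(q, X) = ((-24 + 6*0)*q)*0 = ((-24 + 0)*q)*0 = -24*q*0 = 0)
(-11 + R(S, -4))² = (-11 + 0)² = (-11)² = 121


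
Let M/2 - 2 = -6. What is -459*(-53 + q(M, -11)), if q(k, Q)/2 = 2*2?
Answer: 20655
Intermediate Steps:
M = -8 (M = 4 + 2*(-6) = 4 - 12 = -8)
q(k, Q) = 8 (q(k, Q) = 2*(2*2) = 2*4 = 8)
-459*(-53 + q(M, -11)) = -459*(-53 + 8) = -459*(-45) = 20655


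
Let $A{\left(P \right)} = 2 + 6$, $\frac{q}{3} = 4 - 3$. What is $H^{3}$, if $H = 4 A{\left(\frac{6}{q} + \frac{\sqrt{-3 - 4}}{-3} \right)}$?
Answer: $32768$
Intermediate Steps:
$q = 3$ ($q = 3 \left(4 - 3\right) = 3 \cdot 1 = 3$)
$A{\left(P \right)} = 8$
$H = 32$ ($H = 4 \cdot 8 = 32$)
$H^{3} = 32^{3} = 32768$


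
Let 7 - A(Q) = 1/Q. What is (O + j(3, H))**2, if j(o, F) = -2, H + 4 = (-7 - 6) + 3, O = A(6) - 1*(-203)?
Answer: 1555009/36 ≈ 43195.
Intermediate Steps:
A(Q) = 7 - 1/Q
O = 1259/6 (O = (7 - 1/6) - 1*(-203) = (7 - 1*1/6) + 203 = (7 - 1/6) + 203 = 41/6 + 203 = 1259/6 ≈ 209.83)
H = -14 (H = -4 + ((-7 - 6) + 3) = -4 + (-13 + 3) = -4 - 10 = -14)
(O + j(3, H))**2 = (1259/6 - 2)**2 = (1247/6)**2 = 1555009/36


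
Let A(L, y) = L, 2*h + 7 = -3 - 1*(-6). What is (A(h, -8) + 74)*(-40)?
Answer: -2880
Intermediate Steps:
h = -2 (h = -7/2 + (-3 - 1*(-6))/2 = -7/2 + (-3 + 6)/2 = -7/2 + (1/2)*3 = -7/2 + 3/2 = -2)
(A(h, -8) + 74)*(-40) = (-2 + 74)*(-40) = 72*(-40) = -2880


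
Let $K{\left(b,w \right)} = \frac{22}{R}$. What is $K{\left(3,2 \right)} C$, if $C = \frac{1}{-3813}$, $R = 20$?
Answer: $- \frac{11}{38130} \approx -0.00028849$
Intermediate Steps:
$C = - \frac{1}{3813} \approx -0.00026226$
$K{\left(b,w \right)} = \frac{11}{10}$ ($K{\left(b,w \right)} = \frac{22}{20} = 22 \cdot \frac{1}{20} = \frac{11}{10}$)
$K{\left(3,2 \right)} C = \frac{11}{10} \left(- \frac{1}{3813}\right) = - \frac{11}{38130}$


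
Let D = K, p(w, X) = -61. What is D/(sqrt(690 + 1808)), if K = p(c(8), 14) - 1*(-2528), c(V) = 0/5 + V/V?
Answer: 2467*sqrt(2498)/2498 ≈ 49.360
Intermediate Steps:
c(V) = 1 (c(V) = 0*(1/5) + 1 = 0 + 1 = 1)
K = 2467 (K = -61 - 1*(-2528) = -61 + 2528 = 2467)
D = 2467
D/(sqrt(690 + 1808)) = 2467/(sqrt(690 + 1808)) = 2467/(sqrt(2498)) = 2467*(sqrt(2498)/2498) = 2467*sqrt(2498)/2498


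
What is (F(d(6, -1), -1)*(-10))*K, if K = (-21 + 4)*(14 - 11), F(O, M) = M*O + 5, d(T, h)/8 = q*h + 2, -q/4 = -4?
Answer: 59670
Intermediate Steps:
q = 16 (q = -4*(-4) = 16)
d(T, h) = 16 + 128*h (d(T, h) = 8*(16*h + 2) = 8*(2 + 16*h) = 16 + 128*h)
F(O, M) = 5 + M*O
K = -51 (K = -17*3 = -51)
(F(d(6, -1), -1)*(-10))*K = ((5 - (16 + 128*(-1)))*(-10))*(-51) = ((5 - (16 - 128))*(-10))*(-51) = ((5 - 1*(-112))*(-10))*(-51) = ((5 + 112)*(-10))*(-51) = (117*(-10))*(-51) = -1170*(-51) = 59670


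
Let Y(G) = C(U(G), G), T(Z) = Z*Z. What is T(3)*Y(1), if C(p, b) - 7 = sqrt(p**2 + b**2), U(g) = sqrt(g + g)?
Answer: 63 + 9*sqrt(3) ≈ 78.589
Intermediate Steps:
T(Z) = Z**2
U(g) = sqrt(2)*sqrt(g) (U(g) = sqrt(2*g) = sqrt(2)*sqrt(g))
C(p, b) = 7 + sqrt(b**2 + p**2) (C(p, b) = 7 + sqrt(p**2 + b**2) = 7 + sqrt(b**2 + p**2))
Y(G) = 7 + sqrt(G**2 + 2*G) (Y(G) = 7 + sqrt(G**2 + (sqrt(2)*sqrt(G))**2) = 7 + sqrt(G**2 + 2*G))
T(3)*Y(1) = 3**2*(7 + sqrt(1*(2 + 1))) = 9*(7 + sqrt(1*3)) = 9*(7 + sqrt(3)) = 63 + 9*sqrt(3)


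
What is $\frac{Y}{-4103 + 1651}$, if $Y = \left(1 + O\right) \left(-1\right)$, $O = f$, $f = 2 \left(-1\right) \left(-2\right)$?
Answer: $\frac{5}{2452} \approx 0.0020392$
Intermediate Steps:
$f = 4$ ($f = \left(-2\right) \left(-2\right) = 4$)
$O = 4$
$Y = -5$ ($Y = \left(1 + 4\right) \left(-1\right) = 5 \left(-1\right) = -5$)
$\frac{Y}{-4103 + 1651} = - \frac{5}{-4103 + 1651} = - \frac{5}{-2452} = \left(-5\right) \left(- \frac{1}{2452}\right) = \frac{5}{2452}$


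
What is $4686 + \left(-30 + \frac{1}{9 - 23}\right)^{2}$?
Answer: $\frac{1095697}{196} \approx 5590.3$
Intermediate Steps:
$4686 + \left(-30 + \frac{1}{9 - 23}\right)^{2} = 4686 + \left(-30 + \frac{1}{-14}\right)^{2} = 4686 + \left(-30 - \frac{1}{14}\right)^{2} = 4686 + \left(- \frac{421}{14}\right)^{2} = 4686 + \frac{177241}{196} = \frac{1095697}{196}$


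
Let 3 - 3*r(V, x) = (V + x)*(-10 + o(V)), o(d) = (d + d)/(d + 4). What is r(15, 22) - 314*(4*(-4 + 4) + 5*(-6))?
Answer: 542917/57 ≈ 9524.9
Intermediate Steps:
o(d) = 2*d/(4 + d) (o(d) = (2*d)/(4 + d) = 2*d/(4 + d))
r(V, x) = 1 - (-10 + 2*V/(4 + V))*(V + x)/3 (r(V, x) = 1 - (V + x)*(-10 + 2*V/(4 + V))/3 = 1 - (-10 + 2*V/(4 + V))*(V + x)/3)
r(15, 22) - 314*(4*(-4 + 4) + 5*(-6)) = (12 + 8*15² + 40*22 + 43*15 + 8*15*22)/(3*(4 + 15)) - 314*(4*(-4 + 4) + 5*(-6)) = (⅓)*(12 + 8*225 + 880 + 645 + 2640)/19 - 314*(4*0 - 30) = (⅓)*(1/19)*(12 + 1800 + 880 + 645 + 2640) - 314*(0 - 30) = (⅓)*(1/19)*5977 - 314*(-30) = 5977/57 + 9420 = 542917/57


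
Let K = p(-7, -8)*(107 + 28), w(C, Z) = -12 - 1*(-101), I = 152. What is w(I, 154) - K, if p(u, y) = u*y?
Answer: -7471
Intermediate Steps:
w(C, Z) = 89 (w(C, Z) = -12 + 101 = 89)
K = 7560 (K = (-7*(-8))*(107 + 28) = 56*135 = 7560)
w(I, 154) - K = 89 - 1*7560 = 89 - 7560 = -7471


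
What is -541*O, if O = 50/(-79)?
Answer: 27050/79 ≈ 342.41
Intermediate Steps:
O = -50/79 (O = 50*(-1/79) = -50/79 ≈ -0.63291)
-541*O = -541*(-50/79) = 27050/79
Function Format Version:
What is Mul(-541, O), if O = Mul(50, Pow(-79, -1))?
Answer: Rational(27050, 79) ≈ 342.41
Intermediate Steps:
O = Rational(-50, 79) (O = Mul(50, Rational(-1, 79)) = Rational(-50, 79) ≈ -0.63291)
Mul(-541, O) = Mul(-541, Rational(-50, 79)) = Rational(27050, 79)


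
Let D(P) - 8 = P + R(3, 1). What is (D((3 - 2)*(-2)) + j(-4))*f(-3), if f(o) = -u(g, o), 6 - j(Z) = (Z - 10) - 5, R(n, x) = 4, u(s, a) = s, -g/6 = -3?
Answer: -630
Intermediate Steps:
g = 18 (g = -6*(-3) = 18)
j(Z) = 21 - Z (j(Z) = 6 - ((Z - 10) - 5) = 6 - ((-10 + Z) - 5) = 6 - (-15 + Z) = 6 + (15 - Z) = 21 - Z)
f(o) = -18 (f(o) = -1*18 = -18)
D(P) = 12 + P (D(P) = 8 + (P + 4) = 8 + (4 + P) = 12 + P)
(D((3 - 2)*(-2)) + j(-4))*f(-3) = ((12 + (3 - 2)*(-2)) + (21 - 1*(-4)))*(-18) = ((12 + 1*(-2)) + (21 + 4))*(-18) = ((12 - 2) + 25)*(-18) = (10 + 25)*(-18) = 35*(-18) = -630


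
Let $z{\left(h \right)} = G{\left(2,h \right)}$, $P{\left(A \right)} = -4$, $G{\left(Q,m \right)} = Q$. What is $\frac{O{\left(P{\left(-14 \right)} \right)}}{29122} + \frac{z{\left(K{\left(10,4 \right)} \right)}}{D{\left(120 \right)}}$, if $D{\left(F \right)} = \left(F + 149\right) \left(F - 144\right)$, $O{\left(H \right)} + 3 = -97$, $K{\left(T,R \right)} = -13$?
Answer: $- \frac{175961}{47002908} \approx -0.0037436$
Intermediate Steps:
$O{\left(H \right)} = -100$ ($O{\left(H \right)} = -3 - 97 = -100$)
$D{\left(F \right)} = \left(-144 + F\right) \left(149 + F\right)$ ($D{\left(F \right)} = \left(149 + F\right) \left(-144 + F\right) = \left(-144 + F\right) \left(149 + F\right)$)
$z{\left(h \right)} = 2$
$\frac{O{\left(P{\left(-14 \right)} \right)}}{29122} + \frac{z{\left(K{\left(10,4 \right)} \right)}}{D{\left(120 \right)}} = - \frac{100}{29122} + \frac{2}{-21456 + 120^{2} + 5 \cdot 120} = \left(-100\right) \frac{1}{29122} + \frac{2}{-21456 + 14400 + 600} = - \frac{50}{14561} + \frac{2}{-6456} = - \frac{50}{14561} + 2 \left(- \frac{1}{6456}\right) = - \frac{50}{14561} - \frac{1}{3228} = - \frac{175961}{47002908}$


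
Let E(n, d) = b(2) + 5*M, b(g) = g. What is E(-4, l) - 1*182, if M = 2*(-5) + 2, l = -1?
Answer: -220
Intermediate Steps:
M = -8 (M = -10 + 2 = -8)
E(n, d) = -38 (E(n, d) = 2 + 5*(-8) = 2 - 40 = -38)
E(-4, l) - 1*182 = -38 - 1*182 = -38 - 182 = -220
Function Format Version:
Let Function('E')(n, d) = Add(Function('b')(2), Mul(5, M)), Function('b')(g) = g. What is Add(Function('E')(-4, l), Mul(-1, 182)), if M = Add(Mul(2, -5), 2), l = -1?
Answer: -220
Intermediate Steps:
M = -8 (M = Add(-10, 2) = -8)
Function('E')(n, d) = -38 (Function('E')(n, d) = Add(2, Mul(5, -8)) = Add(2, -40) = -38)
Add(Function('E')(-4, l), Mul(-1, 182)) = Add(-38, Mul(-1, 182)) = Add(-38, -182) = -220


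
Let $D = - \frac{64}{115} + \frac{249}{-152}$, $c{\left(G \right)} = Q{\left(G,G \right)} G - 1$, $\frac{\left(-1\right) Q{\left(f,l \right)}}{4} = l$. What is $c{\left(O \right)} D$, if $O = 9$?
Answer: $\frac{2493595}{3496} \approx 713.27$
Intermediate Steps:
$Q{\left(f,l \right)} = - 4 l$
$c{\left(G \right)} = -1 - 4 G^{2}$ ($c{\left(G \right)} = - 4 G G - 1 = - 4 G^{2} - 1 = -1 - 4 G^{2}$)
$D = - \frac{38363}{17480}$ ($D = \left(-64\right) \frac{1}{115} + 249 \left(- \frac{1}{152}\right) = - \frac{64}{115} - \frac{249}{152} = - \frac{38363}{17480} \approx -2.1947$)
$c{\left(O \right)} D = \left(-1 - 4 \cdot 9^{2}\right) \left(- \frac{38363}{17480}\right) = \left(-1 - 324\right) \left(- \frac{38363}{17480}\right) = \left(-325\right) \left(- \frac{38363}{17480}\right) = \frac{2493595}{3496}$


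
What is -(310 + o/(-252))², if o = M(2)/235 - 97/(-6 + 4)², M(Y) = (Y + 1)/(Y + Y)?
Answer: -1720575253849/17892900 ≈ -96160.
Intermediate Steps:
M(Y) = (1 + Y)/(2*Y) (M(Y) = (1 + Y)/((2*Y)) = (1 + Y)*(1/(2*Y)) = (1 + Y)/(2*Y))
o = -5698/235 (o = ((½)*(1 + 2)/2)/235 - 97/(-6 + 4)² = ((½)*(½)*3)*(1/235) - 97/((-2)²) = (¾)*(1/235) - 97/4 = 3/940 - 97*¼ = 3/940 - 97/4 = -5698/235 ≈ -24.247)
-(310 + o/(-252))² = -(310 - 5698/235/(-252))² = -(310 - 5698/235*(-1/252))² = -(310 + 407/4230)² = -(1311707/4230)² = -1*1720575253849/17892900 = -1720575253849/17892900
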